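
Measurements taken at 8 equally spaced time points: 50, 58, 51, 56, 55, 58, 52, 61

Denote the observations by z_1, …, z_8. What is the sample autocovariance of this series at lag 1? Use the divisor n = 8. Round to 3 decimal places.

-7.252

Mean z̄ = (50 + 58 + 51 + 56 + 55 + 58 + 52 + 61)/8 = 55.1250
Deviations: -5.1250, 2.8750, -4.1250, 0.8750, -0.1250, 2.8750, -3.1250, 5.8750
Σ_{t=1}^{7}(z_t−z̄)(z_{t+1}−z̄) = -58.0156
γ_1 = -58.0156 / 8 = -7.252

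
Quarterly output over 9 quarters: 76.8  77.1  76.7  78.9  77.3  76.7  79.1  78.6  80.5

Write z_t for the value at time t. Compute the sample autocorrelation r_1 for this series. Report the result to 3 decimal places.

0.138

Mean z̄ = (76.8 + 77.1 + 76.7 + 78.9 + 77.3 + 76.7 + 79.1 + 78.6 + 80.5)/9 = 77.9667
Numerator Σ_{t=1}^{8}(z_t−z̄)(z_{t+1}−z̄) = 2.0356
Denominator Σ(z_t−z̄)² = 14.7400
r_1 = 2.0356 / 14.7400 = 0.138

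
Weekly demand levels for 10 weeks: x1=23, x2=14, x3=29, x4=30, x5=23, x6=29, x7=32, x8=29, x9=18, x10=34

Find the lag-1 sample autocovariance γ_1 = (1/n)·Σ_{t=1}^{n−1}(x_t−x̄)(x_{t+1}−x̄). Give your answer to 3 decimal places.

Mean x̄ = (23 + 14 + 29 + 30 + 23 + 29 + 32 + 29 + 18 + 34)/10 = 26.1000
Σ_{t=1}^{9}(x_t−x̄)(x_{t+1}−x̄) = -60.6100
γ_1 = -60.6100 / 10 = -6.061

-6.061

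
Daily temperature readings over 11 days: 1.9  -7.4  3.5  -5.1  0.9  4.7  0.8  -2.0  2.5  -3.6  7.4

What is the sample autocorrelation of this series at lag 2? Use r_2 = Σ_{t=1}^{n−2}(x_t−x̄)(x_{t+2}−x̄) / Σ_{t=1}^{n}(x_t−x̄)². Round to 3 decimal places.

0.206

Mean x̄ = (1.9 − 7.4 + 3.5 − 5.1 + 0.9 + 4.7 + 0.8 − 2.0 + 2.5 − 3.6 + 7.4)/11 = 0.3273
Numerator Σ_{t=1}^{9}(x_t−x̄)(x_{t+2}−x̄) = 40.6412
Denominator Σ(x_t−x̄)² = 196.9618
r_2 = 40.6412 / 196.9618 = 0.206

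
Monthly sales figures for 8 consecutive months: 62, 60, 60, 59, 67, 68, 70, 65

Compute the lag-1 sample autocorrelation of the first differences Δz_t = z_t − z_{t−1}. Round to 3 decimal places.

-0.128

First differences Δz: -2, 0, -1, 8, 1, 2, -5
Mean of differences = 0.4286
Numerator Σ(Δz_t−Δz̄)(Δz_{t+1}−Δz̄) = -12.4694
Denominator Σ(Δz_t−Δz̄)² = 97.7143
r_1(Δz) = -12.4694 / 97.7143 = -0.128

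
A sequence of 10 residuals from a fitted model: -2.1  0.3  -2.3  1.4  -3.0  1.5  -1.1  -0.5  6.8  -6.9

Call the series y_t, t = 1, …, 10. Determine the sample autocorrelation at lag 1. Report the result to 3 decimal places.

-0.550

Mean ȳ = (-2.1 + 0.3 − 2.3 + 1.4 − 3.0 + 1.5 − 1.1 − 0.5 + 6.8 − 6.9)/10 = -0.5900
Numerator Σ_{t=1}^{9}(y_t−ȳ)(y_{t+1}−ȳ) = -63.1791
Denominator Σ(y_t−ȳ)² = 114.8290
r_1 = -63.1791 / 114.8290 = -0.550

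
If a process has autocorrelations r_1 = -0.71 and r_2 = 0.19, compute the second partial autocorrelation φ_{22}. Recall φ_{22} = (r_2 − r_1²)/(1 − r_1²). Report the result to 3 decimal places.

-0.633

φ_{22} = (r_2 − r_1²) / (1 − r_1²)
r_1² = (-0.71)² = 0.5041
Numerator = 0.19 − 0.5041 = -0.3141; denominator = 1 − 0.5041 = 0.4959
φ_{22} = -0.3141 / 0.4959 = -0.633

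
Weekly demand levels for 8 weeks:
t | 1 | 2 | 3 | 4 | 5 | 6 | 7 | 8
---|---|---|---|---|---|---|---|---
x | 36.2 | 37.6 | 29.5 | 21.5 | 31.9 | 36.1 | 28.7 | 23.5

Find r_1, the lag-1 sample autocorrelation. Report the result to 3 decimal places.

0.159

Mean x̄ = (36.2 + 37.6 + 29.5 + 21.5 + 31.9 + 36.1 + 28.7 + 23.5)/8 = 30.6250
Deviations from mean: 5.5750, 6.9750, -1.1250, -9.1250, 1.2750, 5.4750, -1.9250, -7.1250
Σ(x_t−x̄)(x_{t+1}−x̄) = (38.8856) + (-7.8469) + (10.2656) + (-11.6344) + (6.9806) + (-10.5394) + (13.7156) = 39.8269
Denominator Σ(x_t−x̄)² = 250.3350
r_1 = 39.8269 / 250.3350 = 0.159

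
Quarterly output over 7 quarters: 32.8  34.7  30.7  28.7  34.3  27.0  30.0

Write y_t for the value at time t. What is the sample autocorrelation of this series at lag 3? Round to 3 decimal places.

Mean ȳ = (32.8 + 34.7 + 30.7 + 28.7 + 34.3 + 27.0 + 30.0)/7 = 31.1714
Σ(y_t−ȳ)(y_{t+3}−ȳ) = (-4.0249) + (11.0394) + (1.9665) + (2.8951) = 11.8761
Denominator Σ(y_t−ȳ)² = 49.9943
r_3 = 11.8761 / 49.9943 = 0.238

0.238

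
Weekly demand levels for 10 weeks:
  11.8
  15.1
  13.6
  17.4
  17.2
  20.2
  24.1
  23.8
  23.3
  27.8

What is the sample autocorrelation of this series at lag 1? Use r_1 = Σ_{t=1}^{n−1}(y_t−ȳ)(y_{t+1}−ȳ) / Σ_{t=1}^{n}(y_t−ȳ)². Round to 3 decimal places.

Mean ȳ = (11.8 + 15.1 + 13.6 + 17.4 + 17.2 + 20.2 + 24.1 + 23.8 + 23.3 + 27.8)/10 = 19.4300
Numerator Σ_{t=1}^{9}(y_t−ȳ)(y_{t+1}−ȳ) = 146.2341
Denominator Σ(y_t−ȳ)² = 246.5810
r_1 = 146.2341 / 246.5810 = 0.593

0.593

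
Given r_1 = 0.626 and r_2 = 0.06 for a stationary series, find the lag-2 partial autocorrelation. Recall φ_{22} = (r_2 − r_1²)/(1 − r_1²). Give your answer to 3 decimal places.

-0.546

φ_{22} = (r_2 − r_1²) / (1 − r_1²)
r_1² = (0.626)² = 0.391876
Numerator = 0.06 − 0.3919 = -0.3319; denominator = 1 − 0.3919 = 0.6081
φ_{22} = -0.3319 / 0.6081 = -0.546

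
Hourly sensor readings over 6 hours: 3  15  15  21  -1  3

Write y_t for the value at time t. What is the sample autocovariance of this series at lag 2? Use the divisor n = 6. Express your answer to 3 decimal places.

Mean ȳ = (3 + 15 + 15 + 21 − 1 + 3)/6 = 9.3333
Σ_{t=1}^{4}(y_t−ȳ)(y_{t+2}−ȳ) = -102.2222
γ_2 = -102.2222 / 6 = -17.037

-17.037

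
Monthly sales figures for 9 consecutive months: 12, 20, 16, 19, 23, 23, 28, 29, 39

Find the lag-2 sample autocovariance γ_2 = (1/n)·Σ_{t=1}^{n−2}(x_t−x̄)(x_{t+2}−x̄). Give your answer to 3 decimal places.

Mean x̄ = (12 + 20 + 16 + 19 + 23 + 23 + 28 + 29 + 39)/9 = 23.2222
Σ_{t=1}^{7}(x_t−x̄)(x_{t+2}−x̄) = 170.2346
γ_2 = 170.2346 / 9 = 18.915

18.915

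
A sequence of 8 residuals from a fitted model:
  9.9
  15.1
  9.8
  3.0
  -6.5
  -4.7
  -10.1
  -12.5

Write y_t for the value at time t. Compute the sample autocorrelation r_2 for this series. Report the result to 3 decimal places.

0.250

Mean ȳ = (9.9 + 15.1 + 9.8 + 3.0 − 6.5 − 4.7 − 10.1 − 12.5)/8 = 0.5000
Deviations from mean: 9.4000, 14.6000, 9.3000, 2.5000, -7.0000, -5.2000, -10.6000, -13.0000
Numerator Σ_{t=1}^{6}(y_t−ȳ)(y_{t+2}−ȳ) = 187.6200
Denominator Σ(y_t−ȳ)² = 751.6600
r_2 = 187.6200 / 751.6600 = 0.250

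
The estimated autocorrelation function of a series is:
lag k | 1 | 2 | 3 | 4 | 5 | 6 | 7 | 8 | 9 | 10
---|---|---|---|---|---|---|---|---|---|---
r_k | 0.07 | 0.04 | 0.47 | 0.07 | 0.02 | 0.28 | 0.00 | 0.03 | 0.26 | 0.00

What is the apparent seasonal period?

The largest autocorrelation is r_3 = 0.47, with weaker echoes at lags 6 (0.28) and 9 (0.26); the remaining lags stay at or below 0.07.
The dominant spike at lag 3 indicates a seasonal period of 3.

3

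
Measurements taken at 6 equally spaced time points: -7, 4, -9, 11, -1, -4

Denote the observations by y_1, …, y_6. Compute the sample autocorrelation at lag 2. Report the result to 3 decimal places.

0.259

Mean ȳ = (-7 + 4 − 9 + 11 − 1 − 4)/6 = -1.0000
Deviations from mean: -6.0000, 5.0000, -8.0000, 12.0000, 0.0000, -3.0000
Σ(y_t−ȳ)(y_{t+2}−ȳ) = (48.0000) + (60.0000) + (0.0000) + (-36.0000) = 72.0000
Denominator Σ(y_t−ȳ)² = 278.0000
r_2 = 72.0000 / 278.0000 = 0.259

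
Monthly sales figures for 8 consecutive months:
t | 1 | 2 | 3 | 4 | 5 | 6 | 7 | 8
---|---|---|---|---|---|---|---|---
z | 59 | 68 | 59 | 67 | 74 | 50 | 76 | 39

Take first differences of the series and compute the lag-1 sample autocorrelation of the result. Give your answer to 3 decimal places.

First differences Δz: 9, -9, 8, 7, -24, 26, -37
Mean of differences = -2.8571
Numerator Σ(Δz_t−Δz̄)(Δz_{t+1}−Δz̄) = -1836.3061
Denominator Σ(Δz_t−Δz̄)² = 2838.8571
r_1(Δz) = -1836.3061 / 2838.8571 = -0.647

-0.647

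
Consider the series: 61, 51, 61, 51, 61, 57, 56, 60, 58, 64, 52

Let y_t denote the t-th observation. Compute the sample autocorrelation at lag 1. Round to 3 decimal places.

-0.626

Mean ȳ = (61 + 51 + 61 + 51 + 61 + 57 + 56 + 60 + 58 + 64 + 52)/11 = 57.4545
Numerator Σ_{t=1}^{10}(y_t−ȳ)(y_{t+1}−ȳ) = -126.9339
Denominator Σ(y_t−ȳ)² = 202.7273
r_1 = -126.9339 / 202.7273 = -0.626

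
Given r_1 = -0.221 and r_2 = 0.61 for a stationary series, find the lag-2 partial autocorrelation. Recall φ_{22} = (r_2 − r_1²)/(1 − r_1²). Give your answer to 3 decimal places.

0.590

φ_{22} = (r_2 − r_1²) / (1 − r_1²)
r_1² = (-0.221)² = 0.048841
Numerator = 0.61 − 0.0488 = 0.5612; denominator = 1 − 0.0488 = 0.9512
φ_{22} = 0.5612 / 0.9512 = 0.590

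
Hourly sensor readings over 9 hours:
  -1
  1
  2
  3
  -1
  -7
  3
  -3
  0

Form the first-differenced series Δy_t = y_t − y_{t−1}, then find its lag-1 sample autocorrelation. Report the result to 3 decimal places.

-0.564

First differences Δy: 2, 1, 1, -4, -6, 10, -6, 3
Mean of differences = 0.1250
Numerator Σ(Δy_t−Δȳ)(Δy_{t+1}−Δȳ) = -114.5156
Denominator Σ(Δy_t−Δȳ)² = 202.8750
r_1(Δy) = -114.5156 / 202.8750 = -0.564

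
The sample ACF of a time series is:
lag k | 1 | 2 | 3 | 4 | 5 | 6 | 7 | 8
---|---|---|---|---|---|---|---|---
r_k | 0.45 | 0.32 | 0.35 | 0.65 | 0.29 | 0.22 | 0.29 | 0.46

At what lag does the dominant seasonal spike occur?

4

The largest autocorrelation is r_4 = 0.65, with a weaker echo at lag 8 (0.46); the remaining lags stay at or below 0.45. The elevated value at lag 1 (0.45), dropping to 0.32 at lag 2, reflects decaying short-term dependence rather than seasonality.
The dominant spike at lag 4 indicates a seasonal period of 4.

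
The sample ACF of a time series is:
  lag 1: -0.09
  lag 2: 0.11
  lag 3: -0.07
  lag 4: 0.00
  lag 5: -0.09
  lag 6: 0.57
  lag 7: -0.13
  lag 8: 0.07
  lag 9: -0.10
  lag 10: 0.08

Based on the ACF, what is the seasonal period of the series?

The largest autocorrelation is r_6 = 0.57; the remaining lags stay at or below 0.11.
The dominant spike at lag 6 indicates a seasonal period of 6.

6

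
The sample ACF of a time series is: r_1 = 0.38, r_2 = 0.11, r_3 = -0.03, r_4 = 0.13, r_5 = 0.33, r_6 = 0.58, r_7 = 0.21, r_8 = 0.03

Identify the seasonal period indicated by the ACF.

The largest autocorrelation is r_6 = 0.58; the remaining lags stay at or below 0.38. The elevated value at lag 1 (0.38), dropping to 0.11 at lag 2, reflects decaying short-term dependence rather than seasonality.
The dominant spike at lag 6 indicates a seasonal period of 6.

6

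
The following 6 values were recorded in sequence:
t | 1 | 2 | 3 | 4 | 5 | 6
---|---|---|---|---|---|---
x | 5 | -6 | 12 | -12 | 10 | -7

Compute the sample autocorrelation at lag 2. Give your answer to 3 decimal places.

0.675

Mean x̄ = (5 − 6 + 12 − 12 + 10 − 7)/6 = 0.3333
Deviations from mean: 4.6667, -6.3333, 11.6667, -12.3333, 9.6667, -7.3333
Numerator Σ_{t=1}^{4}(x_t−x̄)(x_{t+2}−x̄) = 335.7778
Denominator Σ(x_t−x̄)² = 497.3333
r_2 = 335.7778 / 497.3333 = 0.675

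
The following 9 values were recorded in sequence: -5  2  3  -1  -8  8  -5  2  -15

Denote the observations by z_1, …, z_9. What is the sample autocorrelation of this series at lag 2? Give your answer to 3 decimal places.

0.175

Mean z̄ = (-5 + 2 + 3 − 1 − 8 + 8 − 5 + 2 − 15)/9 = -2.1111
Σ(z_t−z̄)(z_{t+2}−z̄) = (-14.7654) + (4.5679) + (-30.0988) + (11.2346) + (17.0123) + (41.5679) + (37.2346) = 66.7531
Denominator Σ(z_t−z̄)² = 380.8889
r_2 = 66.7531 / 380.8889 = 0.175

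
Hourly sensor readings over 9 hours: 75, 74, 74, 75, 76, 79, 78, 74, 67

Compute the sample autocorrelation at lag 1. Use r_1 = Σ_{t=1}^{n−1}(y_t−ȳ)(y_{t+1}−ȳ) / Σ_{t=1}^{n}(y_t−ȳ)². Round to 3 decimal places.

0.256

Mean ȳ = (75 + 74 + 74 + 75 + 76 + 79 + 78 + 74 + 67)/9 = 74.6667
Numerator Σ_{t=1}^{8}(y_t−ȳ)(y_{t+1}−ȳ) = 23.5556
Denominator Σ(y_t−ȳ)² = 92.0000
r_1 = 23.5556 / 92.0000 = 0.256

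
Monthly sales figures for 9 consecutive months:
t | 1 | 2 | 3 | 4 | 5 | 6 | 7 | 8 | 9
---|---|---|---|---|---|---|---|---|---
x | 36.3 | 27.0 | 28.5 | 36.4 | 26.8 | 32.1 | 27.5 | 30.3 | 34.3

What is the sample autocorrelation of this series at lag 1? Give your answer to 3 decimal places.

Mean x̄ = (36.3 + 27.0 + 28.5 + 36.4 + 26.8 + 32.1 + 27.5 + 30.3 + 34.3)/9 = 31.0222
Numerator Σ_{t=1}^{8}(x_t−x̄)(x_{t+1}−x̄) = -55.5238
Denominator Σ(x_t−x̄)² = 121.9756
r_1 = -55.5238 / 121.9756 = -0.455

-0.455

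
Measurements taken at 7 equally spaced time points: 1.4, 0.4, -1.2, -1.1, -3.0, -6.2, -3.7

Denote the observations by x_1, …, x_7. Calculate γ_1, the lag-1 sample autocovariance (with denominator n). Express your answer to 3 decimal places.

Mean x̄ = (1.4 + 0.4 − 1.2 − 1.1 − 3.0 − 6.2 − 3.7)/7 = -1.9143
Deviations: 3.3143, 2.3143, 0.7143, 0.8143, -1.0857, -4.2857, -1.7857
Σ_{t=1}^{6}(x_t−x̄)(x_{t+1}−x̄) = 21.3269
γ_1 = 21.3269 / 7 = 3.047

3.047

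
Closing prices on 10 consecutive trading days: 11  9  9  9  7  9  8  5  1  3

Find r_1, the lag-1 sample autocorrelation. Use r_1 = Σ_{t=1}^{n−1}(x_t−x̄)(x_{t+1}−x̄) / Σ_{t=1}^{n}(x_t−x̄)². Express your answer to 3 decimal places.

Mean x̄ = (11 + 9 + 9 + 9 + 7 + 9 + 8 + 5 + 1 + 3)/10 = 7.1000
Numerator Σ_{t=1}^{9}(x_t−x̄)(x_{t+1}−x̄) = 51.8900
Denominator Σ(x_t−x̄)² = 88.9000
r_1 = 51.8900 / 88.9000 = 0.584

0.584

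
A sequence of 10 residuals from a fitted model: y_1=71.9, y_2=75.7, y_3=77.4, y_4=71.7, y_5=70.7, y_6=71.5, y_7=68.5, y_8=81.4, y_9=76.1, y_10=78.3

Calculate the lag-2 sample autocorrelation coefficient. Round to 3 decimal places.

0.028

Mean ȳ = (71.9 + 75.7 + 77.4 + 71.7 + 70.7 + 71.5 + 68.5 + 81.4 + 76.1 + 78.3)/10 = 74.3200
Numerator Σ_{t=1}^{8}(y_t−ȳ)(y_{t+2}−ȳ) = 4.0912
Denominator Σ(y_t−ȳ)² = 148.1760
r_2 = 4.0912 / 148.1760 = 0.028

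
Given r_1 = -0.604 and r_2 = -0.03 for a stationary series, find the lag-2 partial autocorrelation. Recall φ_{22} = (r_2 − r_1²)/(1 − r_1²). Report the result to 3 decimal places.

-0.622

φ_{22} = (r_2 − r_1²) / (1 − r_1²)
r_1² = (-0.604)² = 0.364816
Numerator = -0.03 − 0.3648 = -0.3948; denominator = 1 − 0.3648 = 0.6352
φ_{22} = -0.3948 / 0.6352 = -0.622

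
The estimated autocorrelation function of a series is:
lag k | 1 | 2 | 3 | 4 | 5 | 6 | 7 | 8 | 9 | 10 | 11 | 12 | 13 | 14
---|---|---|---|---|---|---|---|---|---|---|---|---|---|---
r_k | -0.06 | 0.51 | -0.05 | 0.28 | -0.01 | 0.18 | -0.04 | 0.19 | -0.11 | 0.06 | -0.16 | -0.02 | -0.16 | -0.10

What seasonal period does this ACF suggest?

2

The largest autocorrelation is r_2 = 0.51, with weaker echoes at lags 4 (0.28), 6 (0.18) and 8 (0.19); the remaining lags stay at or below 0.06.
The dominant spike at lag 2 indicates a seasonal period of 2.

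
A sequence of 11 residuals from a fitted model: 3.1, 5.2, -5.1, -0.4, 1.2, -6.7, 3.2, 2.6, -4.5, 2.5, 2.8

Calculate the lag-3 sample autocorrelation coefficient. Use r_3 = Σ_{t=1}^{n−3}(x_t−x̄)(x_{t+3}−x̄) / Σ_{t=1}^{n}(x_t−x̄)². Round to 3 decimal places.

0.541

Mean x̄ = (3.1 + 5.2 − 5.1 − 0.4 + 1.2 − 6.7 + 3.2 + 2.6 − 4.5 + 2.5 + 2.8)/11 = 0.3545
Numerator Σ_{t=1}^{8}(x_t−x̄)(x_{t+3}−x̄) = 86.0983
Denominator Σ(x_t−x̄)² = 159.1073
r_3 = 86.0983 / 159.1073 = 0.541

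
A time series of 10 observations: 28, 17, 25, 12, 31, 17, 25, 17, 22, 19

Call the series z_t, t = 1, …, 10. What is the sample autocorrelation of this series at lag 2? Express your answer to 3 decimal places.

0.661

Mean z̄ = (28 + 17 + 25 + 12 + 31 + 17 + 25 + 17 + 22 + 19)/10 = 21.3000
Numerator Σ_{t=1}^{8}(z_t−z̄)(z_{t+2}−z̄) = 207.5200
Denominator Σ(z_t−z̄)² = 314.1000
r_2 = 207.5200 / 314.1000 = 0.661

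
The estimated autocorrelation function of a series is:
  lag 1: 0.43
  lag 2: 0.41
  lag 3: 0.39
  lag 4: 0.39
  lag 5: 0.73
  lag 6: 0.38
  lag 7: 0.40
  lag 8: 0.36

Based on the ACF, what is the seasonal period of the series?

The largest autocorrelation is r_5 = 0.73; the remaining lags stay at or below 0.43. The elevated value at lag 1 (0.43), dropping to 0.41 at lag 2, reflects decaying short-term dependence rather than seasonality.
The dominant spike at lag 5 indicates a seasonal period of 5.

5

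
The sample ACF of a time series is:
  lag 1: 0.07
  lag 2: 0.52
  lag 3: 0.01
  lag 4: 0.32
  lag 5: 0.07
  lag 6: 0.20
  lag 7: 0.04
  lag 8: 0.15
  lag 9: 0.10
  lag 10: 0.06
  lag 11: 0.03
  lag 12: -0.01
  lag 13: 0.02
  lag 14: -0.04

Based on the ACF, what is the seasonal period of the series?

2

The largest autocorrelation is r_2 = 0.52, with weaker echoes at lags 4 (0.32), 6 (0.20) and 8 (0.15); the remaining lags stay at or below 0.10.
The dominant spike at lag 2 indicates a seasonal period of 2.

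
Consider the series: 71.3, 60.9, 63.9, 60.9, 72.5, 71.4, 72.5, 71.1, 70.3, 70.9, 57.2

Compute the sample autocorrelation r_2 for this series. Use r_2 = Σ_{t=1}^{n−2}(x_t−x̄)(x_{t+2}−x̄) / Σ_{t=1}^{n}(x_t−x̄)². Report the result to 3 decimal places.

0.070

Mean x̄ = (71.3 + 60.9 + 63.9 + 60.9 + 72.5 + 71.4 + 72.5 + 71.1 + 70.3 + 70.9 + 57.2)/11 = 67.5364
Numerator Σ_{t=1}^{9}(x_t−x̄)(x_{t+2}−x̄) = 22.2101
Denominator Σ(x_t−x̄)² = 318.1655
r_2 = 22.2101 / 318.1655 = 0.070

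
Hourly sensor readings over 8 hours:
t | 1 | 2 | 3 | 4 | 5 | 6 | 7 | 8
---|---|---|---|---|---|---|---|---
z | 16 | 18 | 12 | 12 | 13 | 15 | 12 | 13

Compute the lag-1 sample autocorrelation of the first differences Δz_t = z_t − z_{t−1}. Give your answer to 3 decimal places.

-0.405

First differences Δz: 2, -6, 0, 1, 2, -3, 1
Mean of differences = -0.4286
Numerator Σ(Δz_t−Δz̄)(Δz_{t+1}−Δz̄) = -21.7551
Denominator Σ(Δz_t−Δz̄)² = 53.7143
r_1(Δz) = -21.7551 / 53.7143 = -0.405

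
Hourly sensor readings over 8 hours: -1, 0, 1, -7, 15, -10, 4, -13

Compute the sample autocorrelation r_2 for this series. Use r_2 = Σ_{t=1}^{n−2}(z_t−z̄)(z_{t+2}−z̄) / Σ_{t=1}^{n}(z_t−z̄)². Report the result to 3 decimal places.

0.493

Mean z̄ = (-1 + 0 + 1 − 7 + 15 − 10 + 4 − 13)/8 = -1.3750
Σ(z_t−z̄)(z_{t+2}−z̄) = (0.8906) + (-7.7344) + (38.8906) + (48.5156) + (88.0156) + (100.2656) = 268.8438
Denominator Σ(z_t−z̄)² = 545.8750
r_2 = 268.8438 / 545.8750 = 0.493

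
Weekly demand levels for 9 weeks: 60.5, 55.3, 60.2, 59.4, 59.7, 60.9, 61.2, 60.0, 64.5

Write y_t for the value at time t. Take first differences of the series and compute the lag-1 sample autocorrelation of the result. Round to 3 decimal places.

-0.511

First differences Δy: -5.2, 4.9, -0.8, 0.3, 1.2, 0.3, -1.2, 4.5
Mean of differences = 0.5000
Numerator Σ(Δy_t−Δȳ)(Δy_{t+1}−Δȳ) = -37.2800
Denominator Σ(Δy_t−Δȳ)² = 73.0000
r_1(Δy) = -37.2800 / 73.0000 = -0.511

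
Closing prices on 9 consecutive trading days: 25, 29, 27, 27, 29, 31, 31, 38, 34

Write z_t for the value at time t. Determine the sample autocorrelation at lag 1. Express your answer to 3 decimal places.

Mean z̄ = (25 + 29 + 27 + 27 + 29 + 31 + 31 + 38 + 34)/9 = 30.1111
Numerator Σ_{t=1}^{8}(z_t−z̄)(z_{t+1}−z̄) = 59.7654
Denominator Σ(z_t−z̄)² = 126.8889
r_1 = 59.7654 / 126.8889 = 0.471

0.471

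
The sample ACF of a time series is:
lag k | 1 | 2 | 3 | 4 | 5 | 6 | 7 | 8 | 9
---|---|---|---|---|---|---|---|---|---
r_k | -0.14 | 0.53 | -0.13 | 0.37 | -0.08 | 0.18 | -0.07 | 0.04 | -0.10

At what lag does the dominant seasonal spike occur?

2

The largest autocorrelation is r_2 = 0.53, with weaker echoes at lags 4 (0.37) and 6 (0.18); the remaining lags stay at or below 0.04.
The dominant spike at lag 2 indicates a seasonal period of 2.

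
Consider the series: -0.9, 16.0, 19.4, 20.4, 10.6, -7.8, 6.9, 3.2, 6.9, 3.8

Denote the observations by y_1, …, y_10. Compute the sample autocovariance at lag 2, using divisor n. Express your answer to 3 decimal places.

Mean ȳ = (-0.9 + 16.0 + 19.4 + 20.4 + 10.6 − 7.8 + 6.9 + 3.2 + 6.9 + 3.8)/10 = 7.8500
Σ_{t=1}^{8}(y_t−ȳ)(y_{t+2}−ȳ) = -73.5300
γ_2 = -73.5300 / 10 = -7.353

-7.353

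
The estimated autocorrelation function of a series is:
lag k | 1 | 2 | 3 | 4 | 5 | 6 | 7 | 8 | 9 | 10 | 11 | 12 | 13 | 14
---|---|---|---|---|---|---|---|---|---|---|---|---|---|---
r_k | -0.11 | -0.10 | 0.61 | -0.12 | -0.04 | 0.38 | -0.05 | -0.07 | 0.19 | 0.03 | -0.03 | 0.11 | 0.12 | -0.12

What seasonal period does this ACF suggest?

3

The largest autocorrelation is r_3 = 0.61, with weaker echoes at lags 6 (0.38) and 9 (0.19); the remaining lags stay at or below 0.12.
The dominant spike at lag 3 indicates a seasonal period of 3.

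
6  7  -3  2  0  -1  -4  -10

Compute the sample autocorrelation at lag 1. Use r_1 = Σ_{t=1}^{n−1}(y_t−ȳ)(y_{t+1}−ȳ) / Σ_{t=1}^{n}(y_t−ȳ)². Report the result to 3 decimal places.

Mean ȳ = (6 + 7 − 3 + 2 + 0 − 1 − 4 − 10)/8 = -0.3750
Deviations from mean: 6.3750, 7.3750, -2.6250, 2.3750, 0.3750, -0.6250, -3.6250, -9.6250
Σ(y_t−ȳ)(y_{t+1}−ȳ) = (47.0156) + (-19.3594) + (-6.2344) + (0.8906) + (-0.2344) + (2.2656) + (34.8906) = 59.2344
Denominator Σ(y_t−ȳ)² = 213.8750
r_1 = 59.2344 / 213.8750 = 0.277

0.277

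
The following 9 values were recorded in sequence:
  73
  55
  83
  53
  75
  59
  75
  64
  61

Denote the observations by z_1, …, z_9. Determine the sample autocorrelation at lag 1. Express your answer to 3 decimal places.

Mean z̄ = (73 + 55 + 83 + 53 + 75 + 59 + 75 + 64 + 61)/9 = 66.4444
Numerator Σ_{t=1}^{8}(z_t−z̄)(z_{t+1}−z̄) = -737.0864
Denominator Σ(z_t−z̄)² = 866.2222
r_1 = -737.0864 / 866.2222 = -0.851

-0.851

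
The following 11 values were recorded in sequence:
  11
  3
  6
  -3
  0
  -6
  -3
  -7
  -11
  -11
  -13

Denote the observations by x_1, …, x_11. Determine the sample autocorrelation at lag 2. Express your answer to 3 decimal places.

0.481

Mean x̄ = (11 + 3 + 6 − 3 + 0 − 6 − 3 − 7 − 11 − 11 − 13)/11 = -3.0909
Numerator Σ_{t=1}^{9}(x_t−x̄)(x_{t+2}−x̄) = 276.7107
Denominator Σ(x_t−x̄)² = 574.9091
r_2 = 276.7107 / 574.9091 = 0.481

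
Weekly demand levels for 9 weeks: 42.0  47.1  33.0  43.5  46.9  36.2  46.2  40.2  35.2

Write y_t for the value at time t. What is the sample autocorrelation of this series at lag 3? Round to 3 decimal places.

Mean ȳ = (42.0 + 47.1 + 33.0 + 43.5 + 46.9 + 36.2 + 46.2 + 40.2 + 35.2)/9 = 41.1444
Numerator Σ_{t=1}^{6}(y_t−ȳ)(y_{t+3}−ȳ) = 112.4274
Denominator Σ(y_t−ȳ)² = 227.4422
r_3 = 112.4274 / 227.4422 = 0.494

0.494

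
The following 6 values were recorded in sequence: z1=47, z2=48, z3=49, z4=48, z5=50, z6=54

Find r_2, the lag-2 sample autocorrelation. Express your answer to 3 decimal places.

Mean z̄ = (47 + 48 + 49 + 48 + 50 + 54)/6 = 49.3333
Deviations from mean: -2.3333, -1.3333, -0.3333, -1.3333, 0.6667, 4.6667
Σ(z_t−z̄)(z_{t+2}−z̄) = (0.7778) + (1.7778) + (-0.2222) + (-6.2222) = -3.8889
Denominator Σ(z_t−z̄)² = 31.3333
r_2 = -3.8889 / 31.3333 = -0.124

-0.124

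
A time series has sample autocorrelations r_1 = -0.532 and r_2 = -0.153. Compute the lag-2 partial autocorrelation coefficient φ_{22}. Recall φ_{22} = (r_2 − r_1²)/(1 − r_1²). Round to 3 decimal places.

-0.608

φ_{22} = (r_2 − r_1²) / (1 − r_1²)
r_1² = (-0.532)² = 0.283024
Numerator = -0.153 − 0.2830 = -0.4360; denominator = 1 − 0.2830 = 0.7170
φ_{22} = -0.4360 / 0.7170 = -0.608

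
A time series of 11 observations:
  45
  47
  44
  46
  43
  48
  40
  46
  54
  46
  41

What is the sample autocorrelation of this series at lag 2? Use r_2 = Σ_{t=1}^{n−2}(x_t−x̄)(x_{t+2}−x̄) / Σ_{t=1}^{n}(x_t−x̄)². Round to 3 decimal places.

Mean x̄ = (45 + 47 + 44 + 46 + 43 + 48 + 40 + 46 + 54 + 46 + 41)/11 = 45.4545
Numerator Σ_{t=1}^{9}(x_t−x̄)(x_{t+2}−x̄) = -63.1405
Denominator Σ(x_t−x̄)² = 140.7273
r_2 = -63.1405 / 140.7273 = -0.449

-0.449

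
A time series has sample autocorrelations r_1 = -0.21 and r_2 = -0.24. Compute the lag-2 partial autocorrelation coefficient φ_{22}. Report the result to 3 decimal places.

-0.297

φ_{22} = (r_2 − r_1²) / (1 − r_1²)
r_1² = (-0.21)² = 0.0441
Numerator = -0.24 − 0.0441 = -0.2841; denominator = 1 − 0.0441 = 0.9559
φ_{22} = -0.2841 / 0.9559 = -0.297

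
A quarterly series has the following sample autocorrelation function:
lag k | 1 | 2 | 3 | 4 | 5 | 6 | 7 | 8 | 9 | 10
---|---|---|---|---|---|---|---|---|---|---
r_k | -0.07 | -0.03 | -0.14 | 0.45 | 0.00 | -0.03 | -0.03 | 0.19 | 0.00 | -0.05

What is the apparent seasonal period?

The largest autocorrelation is r_4 = 0.45, with a weaker echo at lag 8 (0.19); the remaining lags stay at or below 0.00.
The dominant spike at lag 4 indicates a seasonal period of 4.

4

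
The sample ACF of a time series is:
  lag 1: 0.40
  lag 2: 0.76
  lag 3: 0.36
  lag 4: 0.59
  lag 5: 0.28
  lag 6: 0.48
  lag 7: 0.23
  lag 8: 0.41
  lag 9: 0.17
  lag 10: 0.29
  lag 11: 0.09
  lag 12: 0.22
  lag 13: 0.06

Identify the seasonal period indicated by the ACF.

The largest autocorrelation is r_2 = 0.76, with weaker echoes at lags 4 (0.59), 6 (0.48) and 8 (0.41); the remaining lags stay at or below 0.40.
The dominant spike at lag 2 indicates a seasonal period of 2.

2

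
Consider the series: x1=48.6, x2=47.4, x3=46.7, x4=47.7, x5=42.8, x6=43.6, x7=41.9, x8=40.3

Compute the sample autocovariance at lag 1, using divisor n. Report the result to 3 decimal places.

Mean x̄ = (48.6 + 47.4 + 46.7 + 47.7 + 42.8 + 43.6 + 41.9 + 40.3)/8 = 44.8750
Deviations: 3.7250, 2.5250, 1.8250, 2.8250, -2.0750, -1.2750, -2.9750, -4.5750
Σ_{t=1}^{7}(x_t−x̄)(x_{t+1}−x̄) = 33.3569
γ_1 = 33.3569 / 8 = 4.170

4.170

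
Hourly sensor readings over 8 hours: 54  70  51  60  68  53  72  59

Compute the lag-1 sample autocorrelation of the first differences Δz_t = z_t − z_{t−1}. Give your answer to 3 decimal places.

-0.698

First differences Δz: 16, -19, 9, 8, -15, 19, -13
Mean of differences = 0.7143
Numerator Σ(Δz_t−Δz̄)(Δz_{t+1}−Δz̄) = -1056.9388
Denominator Σ(Δz_t−Δz̄)² = 1513.4286
r_1(Δz) = -1056.9388 / 1513.4286 = -0.698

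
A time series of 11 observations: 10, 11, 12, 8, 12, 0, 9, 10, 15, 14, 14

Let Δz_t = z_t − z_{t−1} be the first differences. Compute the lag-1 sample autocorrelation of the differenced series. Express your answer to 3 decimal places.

-0.588

First differences Δz: 1, 1, -4, 4, -12, 9, 1, 5, -1, 0
Mean of differences = 0.4000
Numerator Σ(Δz_t−Δz̄)(Δz_{t+1}−Δz̄) = -167.3600
Denominator Σ(Δz_t−Δz̄)² = 284.4000
r_1(Δz) = -167.3600 / 284.4000 = -0.588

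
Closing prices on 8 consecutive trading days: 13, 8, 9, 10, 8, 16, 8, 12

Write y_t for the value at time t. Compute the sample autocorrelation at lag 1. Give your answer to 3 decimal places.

-0.529

Mean ȳ = (13 + 8 + 9 + 10 + 8 + 16 + 8 + 12)/8 = 10.5000
Deviations from mean: 2.5000, -2.5000, -1.5000, -0.5000, -2.5000, 5.5000, -2.5000, 1.5000
Numerator Σ_{t=1}^{7}(y_t−ȳ)(y_{t+1}−ȳ) = -31.7500
Denominator Σ(y_t−ȳ)² = 60.0000
r_1 = -31.7500 / 60.0000 = -0.529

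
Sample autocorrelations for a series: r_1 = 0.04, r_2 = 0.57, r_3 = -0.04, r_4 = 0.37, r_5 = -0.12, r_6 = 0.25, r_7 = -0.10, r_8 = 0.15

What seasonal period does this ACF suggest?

2

The largest autocorrelation is r_2 = 0.57, with weaker echoes at lags 4 (0.37), 6 (0.25) and 8 (0.15); the remaining lags stay at or below 0.04.
The dominant spike at lag 2 indicates a seasonal period of 2.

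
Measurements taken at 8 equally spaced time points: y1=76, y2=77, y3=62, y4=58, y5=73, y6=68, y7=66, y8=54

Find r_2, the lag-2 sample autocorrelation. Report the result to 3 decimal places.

-0.395

Mean ȳ = (76 + 77 + 62 + 58 + 73 + 68 + 66 + 54)/8 = 66.7500
Deviations from mean: 9.2500, 10.2500, -4.7500, -8.7500, 6.2500, 1.2500, -0.7500, -12.7500
Σ(y_t−ȳ)(y_{t+2}−ȳ) = (-43.9375) + (-89.6875) + (-29.6875) + (-10.9375) + (-4.6875) + (-15.9375) = -194.8750
Denominator Σ(y_t−ȳ)² = 493.5000
r_2 = -194.8750 / 493.5000 = -0.395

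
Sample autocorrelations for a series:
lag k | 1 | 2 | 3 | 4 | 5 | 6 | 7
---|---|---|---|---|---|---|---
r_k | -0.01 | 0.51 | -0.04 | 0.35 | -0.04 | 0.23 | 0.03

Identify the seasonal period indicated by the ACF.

The largest autocorrelation is r_2 = 0.51, with weaker echoes at lags 4 (0.35) and 6 (0.23); the remaining lags stay at or below 0.03.
The dominant spike at lag 2 indicates a seasonal period of 2.

2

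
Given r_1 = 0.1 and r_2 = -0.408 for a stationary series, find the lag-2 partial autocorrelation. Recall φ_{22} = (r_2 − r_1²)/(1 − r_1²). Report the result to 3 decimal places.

-0.422

φ_{22} = (r_2 − r_1²) / (1 − r_1²)
r_1² = (0.1)² = 0.01
Numerator = -0.408 − 0.0100 = -0.4180; denominator = 1 − 0.0100 = 0.9900
φ_{22} = -0.4180 / 0.9900 = -0.422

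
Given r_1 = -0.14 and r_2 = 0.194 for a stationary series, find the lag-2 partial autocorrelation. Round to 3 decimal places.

φ_{22} = (r_2 − r_1²) / (1 − r_1²)
r_1² = (-0.14)² = 0.0196
Numerator = 0.194 − 0.0196 = 0.1744; denominator = 1 − 0.0196 = 0.9804
φ_{22} = 0.1744 / 0.9804 = 0.178

0.178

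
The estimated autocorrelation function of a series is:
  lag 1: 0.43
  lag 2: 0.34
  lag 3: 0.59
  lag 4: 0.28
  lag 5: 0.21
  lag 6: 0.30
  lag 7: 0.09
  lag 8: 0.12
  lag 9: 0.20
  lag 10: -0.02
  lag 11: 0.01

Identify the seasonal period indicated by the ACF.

3

The largest autocorrelation is r_3 = 0.59; the remaining lags stay at or below 0.43. The elevated value at lag 1 (0.43), dropping to 0.34 at lag 2, reflects decaying short-term dependence rather than seasonality.
The dominant spike at lag 3 indicates a seasonal period of 3.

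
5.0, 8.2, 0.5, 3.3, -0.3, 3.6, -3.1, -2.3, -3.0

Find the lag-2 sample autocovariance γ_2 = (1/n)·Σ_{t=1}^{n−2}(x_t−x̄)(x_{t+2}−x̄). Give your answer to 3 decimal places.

Mean x̄ = (5.0 + 8.2 + 0.5 + 3.3 − 0.3 + 3.6 − 3.1 − 2.3 − 3.0)/9 = 1.3222
Σ_{t=1}^{7}(x_t−x̄)(x_{t+2}−x̄) = 34.4546
γ_2 = 34.4546 / 9 = 3.828

3.828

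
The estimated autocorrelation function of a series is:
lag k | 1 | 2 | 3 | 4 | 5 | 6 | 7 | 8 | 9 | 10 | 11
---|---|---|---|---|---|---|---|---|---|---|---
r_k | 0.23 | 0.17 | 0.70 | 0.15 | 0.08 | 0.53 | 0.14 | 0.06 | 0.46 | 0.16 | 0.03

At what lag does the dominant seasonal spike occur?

The largest autocorrelation is r_3 = 0.70, with weaker echoes at lags 6 (0.53) and 9 (0.46); the remaining lags stay at or below 0.23. The elevated value at lag 1 (0.23), dropping to 0.17 at lag 2, reflects decaying short-term dependence rather than seasonality.
The dominant spike at lag 3 indicates a seasonal period of 3.

3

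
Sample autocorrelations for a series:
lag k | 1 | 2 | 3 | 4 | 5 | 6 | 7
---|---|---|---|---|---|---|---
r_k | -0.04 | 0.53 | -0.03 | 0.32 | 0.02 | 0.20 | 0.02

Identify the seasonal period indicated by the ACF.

2

The largest autocorrelation is r_2 = 0.53, with weaker echoes at lags 4 (0.32) and 6 (0.20); the remaining lags stay at or below 0.02.
The dominant spike at lag 2 indicates a seasonal period of 2.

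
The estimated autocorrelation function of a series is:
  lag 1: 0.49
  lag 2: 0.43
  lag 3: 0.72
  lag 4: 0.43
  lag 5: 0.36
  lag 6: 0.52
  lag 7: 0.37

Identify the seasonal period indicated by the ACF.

The largest autocorrelation is r_3 = 0.72, with a weaker echo at lag 6 (0.52); the remaining lags stay at or below 0.49. The elevated value at lag 1 (0.49), dropping to 0.43 at lag 2, reflects decaying short-term dependence rather than seasonality.
The dominant spike at lag 3 indicates a seasonal period of 3.

3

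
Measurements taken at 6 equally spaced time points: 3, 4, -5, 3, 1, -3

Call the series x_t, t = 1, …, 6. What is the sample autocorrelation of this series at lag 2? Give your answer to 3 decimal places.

Mean x̄ = (3 + 4 − 5 + 3 + 1 − 3)/6 = 0.5000
Σ(x_t−x̄)(x_{t+2}−x̄) = (-13.7500) + (8.7500) + (-2.7500) + (-8.7500) = -16.5000
Denominator Σ(x_t−x̄)² = 67.5000
r_2 = -16.5000 / 67.5000 = -0.244

-0.244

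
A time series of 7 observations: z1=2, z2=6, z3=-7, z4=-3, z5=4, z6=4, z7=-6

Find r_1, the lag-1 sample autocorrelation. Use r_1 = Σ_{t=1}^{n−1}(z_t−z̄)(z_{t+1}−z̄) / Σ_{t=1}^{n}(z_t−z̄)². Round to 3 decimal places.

Mean z̄ = (2 + 6 − 7 − 3 + 4 + 4 − 6)/7 = 0.0000
Numerator Σ_{t=1}^{6}(z_t−z̄)(z_{t+1}−z̄) = -29.0000
Denominator Σ(z_t−z̄)² = 166.0000
r_1 = -29.0000 / 166.0000 = -0.175

-0.175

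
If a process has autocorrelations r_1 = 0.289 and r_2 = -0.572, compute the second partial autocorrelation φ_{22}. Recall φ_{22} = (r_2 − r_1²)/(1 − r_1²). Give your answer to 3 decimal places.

φ_{22} = (r_2 − r_1²) / (1 − r_1²)
r_1² = (0.289)² = 0.083521
Numerator = -0.572 − 0.0835 = -0.6555; denominator = 1 − 0.0835 = 0.9165
φ_{22} = -0.6555 / 0.9165 = -0.715

-0.715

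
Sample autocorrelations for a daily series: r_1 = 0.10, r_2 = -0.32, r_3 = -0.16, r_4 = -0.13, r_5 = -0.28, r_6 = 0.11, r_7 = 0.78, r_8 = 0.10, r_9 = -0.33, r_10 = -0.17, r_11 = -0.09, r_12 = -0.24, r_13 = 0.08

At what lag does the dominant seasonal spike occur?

The largest autocorrelation is r_7 = 0.78; the remaining lags stay at or below 0.11.
The dominant spike at lag 7 indicates a seasonal period of 7.

7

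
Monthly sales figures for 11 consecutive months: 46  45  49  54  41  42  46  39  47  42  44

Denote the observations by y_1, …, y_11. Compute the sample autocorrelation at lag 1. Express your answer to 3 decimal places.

Mean ȳ = (46 + 45 + 49 + 54 + 41 + 42 + 46 + 39 + 47 + 42 + 44)/11 = 45.0000
Numerator Σ_{t=1}^{10}(y_t−ȳ)(y_{t+1}−ȳ) = -12.0000
Denominator Σ(y_t−ȳ)² = 174.0000
r_1 = -12.0000 / 174.0000 = -0.069

-0.069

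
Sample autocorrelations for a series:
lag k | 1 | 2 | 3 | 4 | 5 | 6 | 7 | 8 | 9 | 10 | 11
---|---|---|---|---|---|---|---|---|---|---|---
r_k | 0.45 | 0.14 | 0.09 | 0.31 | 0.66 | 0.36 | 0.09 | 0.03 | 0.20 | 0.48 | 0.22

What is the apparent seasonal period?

The largest autocorrelation is r_5 = 0.66, with a weaker echo at lag 10 (0.48); the remaining lags stay at or below 0.45. The elevated value at lag 1 (0.45), dropping to 0.14 at lag 2, reflects decaying short-term dependence rather than seasonality.
The dominant spike at lag 5 indicates a seasonal period of 5.

5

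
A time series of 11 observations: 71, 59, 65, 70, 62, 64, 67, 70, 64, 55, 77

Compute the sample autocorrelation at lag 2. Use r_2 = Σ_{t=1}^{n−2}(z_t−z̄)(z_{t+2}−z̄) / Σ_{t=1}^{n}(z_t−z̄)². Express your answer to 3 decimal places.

-0.313

Mean z̄ = (71 + 59 + 65 + 70 + 62 + 64 + 67 + 70 + 64 + 55 + 77)/11 = 65.8182
Numerator Σ_{t=1}^{9}(z_t−z̄)(z_{t+2}−z̄) = -117.0661
Denominator Σ(z_t−z̄)² = 373.6364
r_2 = -117.0661 / 373.6364 = -0.313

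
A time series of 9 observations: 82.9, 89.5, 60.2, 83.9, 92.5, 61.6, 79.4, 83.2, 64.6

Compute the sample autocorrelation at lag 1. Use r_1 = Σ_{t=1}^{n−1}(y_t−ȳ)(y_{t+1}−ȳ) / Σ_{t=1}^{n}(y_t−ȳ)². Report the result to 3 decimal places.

-0.410

Mean ȳ = (82.9 + 89.5 + 60.2 + 83.9 + 92.5 + 61.6 + 79.4 + 83.2 + 64.6)/9 = 77.5333
Numerator Σ_{t=1}^{8}(y_t−ȳ)(y_{t+1}−ȳ) = -489.1911
Denominator Σ(y_t−ȳ)² = 1193.7200
r_1 = -489.1911 / 1193.7200 = -0.410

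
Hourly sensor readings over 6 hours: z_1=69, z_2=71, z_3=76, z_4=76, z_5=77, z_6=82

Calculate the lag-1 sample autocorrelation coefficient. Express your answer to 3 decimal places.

0.346

Mean z̄ = (69 + 71 + 76 + 76 + 77 + 82)/6 = 75.1667
Numerator Σ_{t=1}^{5}(z_t−z̄)(z_{t+1}−z̄) = 36.9722
Denominator Σ(z_t−z̄)² = 106.8333
r_1 = 36.9722 / 106.8333 = 0.346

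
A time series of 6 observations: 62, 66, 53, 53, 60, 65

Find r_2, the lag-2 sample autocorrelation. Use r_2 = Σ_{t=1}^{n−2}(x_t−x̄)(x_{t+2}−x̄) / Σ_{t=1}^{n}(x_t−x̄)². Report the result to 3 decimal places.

Mean x̄ = (62 + 66 + 53 + 53 + 60 + 65)/6 = 59.8333
Deviations from mean: 2.1667, 6.1667, -6.8333, -6.8333, 0.1667, 5.1667
Numerator Σ_{t=1}^{4}(x_t−x̄)(x_{t+2}−x̄) = -93.3889
Denominator Σ(x_t−x̄)² = 162.8333
r_2 = -93.3889 / 162.8333 = -0.574

-0.574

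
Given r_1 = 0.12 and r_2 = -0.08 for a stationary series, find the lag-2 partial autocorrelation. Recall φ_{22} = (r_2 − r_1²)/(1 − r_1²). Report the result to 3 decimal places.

-0.096

φ_{22} = (r_2 − r_1²) / (1 − r_1²)
r_1² = (0.12)² = 0.0144
Numerator = -0.08 − 0.0144 = -0.0944; denominator = 1 − 0.0144 = 0.9856
φ_{22} = -0.0944 / 0.9856 = -0.096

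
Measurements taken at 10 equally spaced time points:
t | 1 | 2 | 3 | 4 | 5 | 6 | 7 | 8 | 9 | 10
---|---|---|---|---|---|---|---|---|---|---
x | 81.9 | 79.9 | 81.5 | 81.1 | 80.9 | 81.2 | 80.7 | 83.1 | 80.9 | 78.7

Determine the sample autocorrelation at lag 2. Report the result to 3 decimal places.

-0.331

Mean x̄ = (81.9 + 79.9 + 81.5 + 81.1 + 80.9 + 81.2 + 80.7 + 83.1 + 80.9 + 78.7)/10 = 80.9900
Numerator Σ_{t=1}^{8}(x_t−x̄)(x_{t+2}−x̄) = -4.0152
Denominator Σ(x_t−x̄)² = 12.1290
r_2 = -4.0152 / 12.1290 = -0.331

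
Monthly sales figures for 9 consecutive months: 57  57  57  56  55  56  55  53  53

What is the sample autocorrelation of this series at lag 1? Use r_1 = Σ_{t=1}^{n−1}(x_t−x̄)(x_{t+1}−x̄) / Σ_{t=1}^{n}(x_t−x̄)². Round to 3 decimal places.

Mean x̄ = (57 + 57 + 57 + 56 + 55 + 56 + 55 + 53 + 53)/9 = 55.4444
Numerator Σ_{t=1}^{8}(x_t−x̄)(x_{t+1}−x̄) = 12.0247
Denominator Σ(x_t−x̄)² = 20.2222
r_1 = 12.0247 / 20.2222 = 0.595

0.595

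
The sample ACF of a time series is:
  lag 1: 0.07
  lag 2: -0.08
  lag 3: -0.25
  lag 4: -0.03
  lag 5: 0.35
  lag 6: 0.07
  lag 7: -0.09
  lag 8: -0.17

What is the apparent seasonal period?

5

The largest autocorrelation is r_5 = 0.35; the remaining lags stay at or below 0.07.
The dominant spike at lag 5 indicates a seasonal period of 5.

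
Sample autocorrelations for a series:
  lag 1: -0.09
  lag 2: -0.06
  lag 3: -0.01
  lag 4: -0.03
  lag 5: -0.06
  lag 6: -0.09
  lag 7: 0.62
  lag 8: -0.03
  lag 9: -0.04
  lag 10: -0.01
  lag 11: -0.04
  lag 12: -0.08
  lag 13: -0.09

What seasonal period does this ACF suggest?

7

The largest autocorrelation is r_7 = 0.62; the remaining lags stay at or below -0.01.
The dominant spike at lag 7 indicates a seasonal period of 7.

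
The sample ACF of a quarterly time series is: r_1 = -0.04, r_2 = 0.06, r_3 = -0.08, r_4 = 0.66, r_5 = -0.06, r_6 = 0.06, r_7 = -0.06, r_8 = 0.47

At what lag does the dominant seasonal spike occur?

4

The largest autocorrelation is r_4 = 0.66, with a weaker echo at lag 8 (0.47); the remaining lags stay at or below 0.06.
The dominant spike at lag 4 indicates a seasonal period of 4.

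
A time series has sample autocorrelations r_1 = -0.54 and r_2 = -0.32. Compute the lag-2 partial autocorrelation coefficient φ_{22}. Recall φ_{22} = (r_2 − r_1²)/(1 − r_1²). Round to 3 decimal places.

-0.863

φ_{22} = (r_2 − r_1²) / (1 − r_1²)
r_1² = (-0.54)² = 0.2916
Numerator = -0.32 − 0.2916 = -0.6116; denominator = 1 − 0.2916 = 0.7084
φ_{22} = -0.6116 / 0.7084 = -0.863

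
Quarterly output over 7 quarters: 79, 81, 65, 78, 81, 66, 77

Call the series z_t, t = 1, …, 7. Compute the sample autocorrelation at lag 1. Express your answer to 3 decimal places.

-0.423

Mean z̄ = (79 + 81 + 65 + 78 + 81 + 66 + 77)/7 = 75.2857
Deviations from mean: 3.7143, 5.7143, -10.2857, 2.7143, 5.7143, -9.2857, 1.7143
Numerator Σ_{t=1}^{6}(z_t−z̄)(z_{t+1}−z̄) = -118.9388
Denominator Σ(z_t−z̄)² = 281.4286
r_1 = -118.9388 / 281.4286 = -0.423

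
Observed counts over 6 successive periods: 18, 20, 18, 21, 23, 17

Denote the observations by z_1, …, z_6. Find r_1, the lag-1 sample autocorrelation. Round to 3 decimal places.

Mean z̄ = (18 + 20 + 18 + 21 + 23 + 17)/6 = 19.5000
Numerator Σ_{t=1}^{5}(z_t−z̄)(z_{t+1}−z̄) = -7.2500
Denominator Σ(z_t−z̄)² = 25.5000
r_1 = -7.2500 / 25.5000 = -0.284

-0.284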